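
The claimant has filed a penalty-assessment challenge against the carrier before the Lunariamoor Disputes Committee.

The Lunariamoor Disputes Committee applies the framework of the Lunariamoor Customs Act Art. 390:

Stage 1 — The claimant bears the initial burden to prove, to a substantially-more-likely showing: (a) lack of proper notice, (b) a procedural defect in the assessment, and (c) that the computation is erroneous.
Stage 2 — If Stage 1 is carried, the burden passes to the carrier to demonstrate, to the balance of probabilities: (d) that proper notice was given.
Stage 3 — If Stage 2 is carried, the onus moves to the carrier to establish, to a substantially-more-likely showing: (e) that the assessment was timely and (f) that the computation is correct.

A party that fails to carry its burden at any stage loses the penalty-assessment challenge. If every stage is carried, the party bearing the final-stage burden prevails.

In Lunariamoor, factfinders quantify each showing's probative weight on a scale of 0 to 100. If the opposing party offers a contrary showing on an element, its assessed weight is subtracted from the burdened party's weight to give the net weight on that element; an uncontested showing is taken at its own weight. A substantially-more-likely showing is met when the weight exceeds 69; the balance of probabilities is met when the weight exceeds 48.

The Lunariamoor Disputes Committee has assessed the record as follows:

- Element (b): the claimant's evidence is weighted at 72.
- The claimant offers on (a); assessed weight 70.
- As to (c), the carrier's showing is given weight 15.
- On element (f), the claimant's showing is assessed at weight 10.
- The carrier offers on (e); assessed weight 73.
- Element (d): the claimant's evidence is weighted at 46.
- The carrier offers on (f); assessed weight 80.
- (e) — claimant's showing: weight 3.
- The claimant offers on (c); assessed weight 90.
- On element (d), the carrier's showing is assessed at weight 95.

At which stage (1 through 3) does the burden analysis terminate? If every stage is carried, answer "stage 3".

At Stage 1 the claimant must meet a substantially-more-likely showing (weight exceeds 69): on (a) the weight is 70, which does exceed 69, so (a) meets the standard; on (b) the weight is 72, which does exceed 69, so (b) meets the standard; on (c) the weight is 90 less the opposing 15 gives net 75, > 69, so (c) meets the standard.
  Stage 1 carried; the burden shifts to the carrier.
At Stage 2 the carrier must meet the balance of probabilities (weight exceeds 48): on (d) the weight is 95 less the opposing 46 gives net 49, > 48, so (d) meets the standard.
  All elements met. The carrier retains the burden for Stage 3.
At Stage 3 the carrier must meet a substantially-more-likely showing (weight exceeds 69): on (e) the weight is 73 less the opposing 3 gives net 70, > 69, so (e) meets the standard; on (f) the weight is 80 less the opposing 10 gives net 70, which does exceed 69, so (f) meets the standard.
  The carrier carries the last stage.
Every stage carried; the carrier prevails.

stage 3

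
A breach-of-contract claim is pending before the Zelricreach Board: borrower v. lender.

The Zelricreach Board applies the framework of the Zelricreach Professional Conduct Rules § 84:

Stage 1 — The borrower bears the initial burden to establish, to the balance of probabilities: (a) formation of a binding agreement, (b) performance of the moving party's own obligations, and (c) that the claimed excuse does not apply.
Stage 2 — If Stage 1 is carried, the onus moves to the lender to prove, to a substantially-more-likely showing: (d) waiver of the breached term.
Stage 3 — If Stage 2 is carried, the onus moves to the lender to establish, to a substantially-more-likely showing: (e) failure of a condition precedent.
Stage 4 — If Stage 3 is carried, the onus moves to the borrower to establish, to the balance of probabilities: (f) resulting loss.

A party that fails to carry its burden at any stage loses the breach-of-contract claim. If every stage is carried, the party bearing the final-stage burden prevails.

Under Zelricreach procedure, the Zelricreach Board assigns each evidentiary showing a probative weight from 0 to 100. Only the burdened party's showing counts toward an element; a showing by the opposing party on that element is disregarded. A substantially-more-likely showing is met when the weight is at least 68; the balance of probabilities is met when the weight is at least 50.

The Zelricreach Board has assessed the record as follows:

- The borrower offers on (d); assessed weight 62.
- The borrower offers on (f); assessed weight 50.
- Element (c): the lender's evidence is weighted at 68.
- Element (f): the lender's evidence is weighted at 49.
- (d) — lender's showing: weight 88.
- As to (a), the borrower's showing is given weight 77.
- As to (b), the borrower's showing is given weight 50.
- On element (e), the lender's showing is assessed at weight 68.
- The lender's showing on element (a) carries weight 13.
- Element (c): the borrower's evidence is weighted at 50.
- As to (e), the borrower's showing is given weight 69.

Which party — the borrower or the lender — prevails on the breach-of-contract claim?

borrower

At Stage 1 the borrower must meet the balance of probabilities (weight is at least 50): on (a) the weight is 77 (the lender's 13 is given no effect), ≥ 50, so (a) meets the standard; on (b) the weight is 50, which does reach 50, so (b) meets the standard; on (c) the weight is 50 (the lender's 68 is given no effect), which does reach 50, so (c) meets the standard.
  All elements met. The burden passes to the lender.
At Stage 2 the lender must meet a substantially-more-likely showing (weight is at least 68): on (d) the weight is 88 (the borrower's 62 is given no effect), ≥ 68, so (d) meets the standard.
  Stage 2 is satisfied; the lender continues to bear the burden.
At Stage 3 the lender must meet a substantially-more-likely showing (weight is at least 68): on (e) the weight is 68 (the borrower's 69 is given no effect), which does reach 68, so (e) meets the standard.
  Stage 3 is satisfied; the onus moves to the borrower.
At Stage 4 the borrower must meet the balance of probabilities (weight is at least 50): on (f) the weight is 50 (the lender's 49 is given no effect), which does reach 50, so (f) meets the standard.
  The borrower carries the last stage.
With every stage satisfied, the borrower prevails.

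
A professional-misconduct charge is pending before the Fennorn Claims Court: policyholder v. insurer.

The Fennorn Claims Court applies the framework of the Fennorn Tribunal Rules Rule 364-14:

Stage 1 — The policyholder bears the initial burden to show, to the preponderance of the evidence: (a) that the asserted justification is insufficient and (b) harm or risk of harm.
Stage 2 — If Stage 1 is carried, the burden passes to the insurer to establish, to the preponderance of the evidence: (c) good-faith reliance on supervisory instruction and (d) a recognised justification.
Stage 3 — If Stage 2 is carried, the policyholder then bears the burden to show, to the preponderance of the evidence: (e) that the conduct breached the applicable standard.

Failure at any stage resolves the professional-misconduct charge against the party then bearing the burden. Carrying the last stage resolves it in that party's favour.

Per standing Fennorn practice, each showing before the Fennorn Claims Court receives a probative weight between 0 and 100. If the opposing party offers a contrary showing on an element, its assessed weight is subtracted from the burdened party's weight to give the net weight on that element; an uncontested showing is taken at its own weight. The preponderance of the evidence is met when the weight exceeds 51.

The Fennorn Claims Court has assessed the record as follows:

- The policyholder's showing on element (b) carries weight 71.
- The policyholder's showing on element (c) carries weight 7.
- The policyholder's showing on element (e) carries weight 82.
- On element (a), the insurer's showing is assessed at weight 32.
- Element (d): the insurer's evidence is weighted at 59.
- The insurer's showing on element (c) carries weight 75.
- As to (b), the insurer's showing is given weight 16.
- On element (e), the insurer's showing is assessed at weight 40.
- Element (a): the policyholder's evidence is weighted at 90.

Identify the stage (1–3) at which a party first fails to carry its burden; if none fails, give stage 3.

stage 3

At Stage 1 the policyholder must meet the preponderance of the evidence (weight exceeds 51): on (a) the weight is 90 less the opposing 32 gives net 58, > 51, so (a) meets the standard; on (b) the weight is 71 less the opposing 16 gives net 55, which does exceed 51, so (b) meets the standard.
  The policyholder carries Stage 1; the insurer now bears the burden.
At Stage 2 the insurer must meet the preponderance of the evidence (weight exceeds 51): on (c) the weight is 75 less the opposing 7 gives net 68, > 51, so (c) meets the standard; on (d) the weight is 59, > 51, so (d) meets the standard.
  Stage 2 is satisfied; the onus moves to the policyholder.
At Stage 3 the policyholder must meet the preponderance of the evidence (weight exceeds 51): on (e) the weight is 82 less the opposing 40 gives net 42, ≤ 51, so (e) does not meet the standard.
  Stage 3 not carried; the policyholder fails its burden.
So the insurer prevails.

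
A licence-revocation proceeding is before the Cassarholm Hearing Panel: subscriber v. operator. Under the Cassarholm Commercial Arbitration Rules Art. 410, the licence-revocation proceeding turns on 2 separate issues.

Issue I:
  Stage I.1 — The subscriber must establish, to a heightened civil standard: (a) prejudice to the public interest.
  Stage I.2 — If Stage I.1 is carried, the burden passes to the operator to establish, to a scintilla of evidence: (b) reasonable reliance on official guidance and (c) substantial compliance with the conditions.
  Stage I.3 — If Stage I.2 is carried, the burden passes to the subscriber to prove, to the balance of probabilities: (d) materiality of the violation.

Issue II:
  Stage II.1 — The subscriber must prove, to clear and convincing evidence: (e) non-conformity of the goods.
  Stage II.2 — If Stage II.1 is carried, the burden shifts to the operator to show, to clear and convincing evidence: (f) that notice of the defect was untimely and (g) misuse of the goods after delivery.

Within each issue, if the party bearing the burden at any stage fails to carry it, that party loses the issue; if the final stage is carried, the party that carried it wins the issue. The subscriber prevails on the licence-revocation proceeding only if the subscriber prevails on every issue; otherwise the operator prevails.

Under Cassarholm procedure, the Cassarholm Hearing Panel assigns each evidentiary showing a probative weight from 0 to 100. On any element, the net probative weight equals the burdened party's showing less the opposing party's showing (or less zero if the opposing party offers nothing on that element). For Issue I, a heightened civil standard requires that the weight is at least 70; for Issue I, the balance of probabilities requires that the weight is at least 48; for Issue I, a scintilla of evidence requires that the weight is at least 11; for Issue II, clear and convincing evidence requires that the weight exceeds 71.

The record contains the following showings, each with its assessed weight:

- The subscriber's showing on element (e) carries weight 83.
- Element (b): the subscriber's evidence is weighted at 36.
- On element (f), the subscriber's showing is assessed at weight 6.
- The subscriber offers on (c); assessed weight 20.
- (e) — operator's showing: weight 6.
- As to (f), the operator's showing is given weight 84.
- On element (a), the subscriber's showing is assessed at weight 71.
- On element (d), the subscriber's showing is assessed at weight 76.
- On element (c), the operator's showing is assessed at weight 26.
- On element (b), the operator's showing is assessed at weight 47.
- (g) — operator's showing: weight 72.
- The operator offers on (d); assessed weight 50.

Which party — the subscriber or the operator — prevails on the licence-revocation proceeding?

— Issue I —
Stage I.1 (subscriber, a heightened civil standard, weight is at least 70): (a) 71 ≥ 70 — meets.
  All elements met. The burden passes to the operator.
Stage I.2 (operator, a scintilla of evidence, weight is at least 11): (b) net 47−36=11 ≥ 11 — meets; (c) net 26−20=6 < 11 — fails.
  Not every element is met, so the operator fails to carry Stage I.2.
The subscriber prevails on this issue.
— Issue II —
Stage II.1 (subscriber, clear and convincing evidence, weight exceeds 71): (e) net 83−6=77 > 71 — meets.
  The subscriber carries Stage II.1; the operator now bears the burden.
Stage II.2 (operator, clear and convincing evidence, weight exceeds 71): (f) net 84−6=78 > 71 — meets; (g) 72 > 71 — meets.
  Stage II.2 carried; the final stage is satisfied.
Every stage carried; the operator prevails on this issue.
Per-issue: Issue I → subscriber; Issue II → operator. The subscriber must prevail on every issue; overall, the operator prevails.

operator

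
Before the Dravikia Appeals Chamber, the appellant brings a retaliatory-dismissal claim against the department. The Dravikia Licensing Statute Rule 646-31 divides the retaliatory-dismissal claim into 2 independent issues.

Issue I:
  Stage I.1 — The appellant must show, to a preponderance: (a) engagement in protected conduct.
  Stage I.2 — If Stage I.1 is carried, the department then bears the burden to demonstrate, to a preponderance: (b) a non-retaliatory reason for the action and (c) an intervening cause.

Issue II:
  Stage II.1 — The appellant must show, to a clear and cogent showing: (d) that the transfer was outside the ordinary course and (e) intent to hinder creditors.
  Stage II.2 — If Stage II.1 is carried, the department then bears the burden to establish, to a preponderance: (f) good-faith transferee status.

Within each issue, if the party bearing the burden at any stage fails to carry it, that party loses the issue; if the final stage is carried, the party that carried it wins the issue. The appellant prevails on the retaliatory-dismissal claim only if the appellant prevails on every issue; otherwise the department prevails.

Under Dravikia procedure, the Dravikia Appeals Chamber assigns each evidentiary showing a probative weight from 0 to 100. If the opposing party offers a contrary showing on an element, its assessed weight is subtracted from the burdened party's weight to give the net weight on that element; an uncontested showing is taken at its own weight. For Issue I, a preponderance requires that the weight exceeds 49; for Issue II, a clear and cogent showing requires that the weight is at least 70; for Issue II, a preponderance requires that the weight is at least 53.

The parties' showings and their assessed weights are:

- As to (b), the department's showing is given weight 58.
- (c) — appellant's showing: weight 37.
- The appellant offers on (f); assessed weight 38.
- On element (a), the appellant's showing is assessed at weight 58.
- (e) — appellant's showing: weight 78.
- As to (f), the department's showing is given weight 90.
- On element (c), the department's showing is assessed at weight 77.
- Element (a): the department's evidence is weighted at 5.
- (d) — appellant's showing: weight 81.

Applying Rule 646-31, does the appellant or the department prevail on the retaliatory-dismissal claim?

appellant

— Issue I —
Stage I.1 — burden on appellant; standard: a preponderance (weight exceeds 49).
    (a): 58 − 5 = 53 > 49 [met]
  The appellant carries Stage I.1; the department now bears the burden.
Stage I.2 — burden on department; standard: a preponderance (weight exceeds 49).
    (b): 58 > 49 [met]
    (c): 77 − 37 = 40 ≤ 49 [not met]
  Stage I.2 not carried; the department fails its burden.
So the appellant prevails on this issue.
— Issue II —
Stage II.1 (appellant, a clear and cogent showing, weight is at least 70): (d) 81 ≥ 70 — meets; (e) 78 ≥ 70 — meets.
  Stage II.1 carried; the burden shifts to the department.
Stage II.2 (department, a preponderance, weight is at least 53): (f) net 90−38=52 < 53 — fails.
  The department does not carry Stage II.2.
The appellant prevails on this issue.
Per-issue: Issue I → appellant; Issue II → appellant. The appellant must prevail on every issue; overall, the appellant prevails.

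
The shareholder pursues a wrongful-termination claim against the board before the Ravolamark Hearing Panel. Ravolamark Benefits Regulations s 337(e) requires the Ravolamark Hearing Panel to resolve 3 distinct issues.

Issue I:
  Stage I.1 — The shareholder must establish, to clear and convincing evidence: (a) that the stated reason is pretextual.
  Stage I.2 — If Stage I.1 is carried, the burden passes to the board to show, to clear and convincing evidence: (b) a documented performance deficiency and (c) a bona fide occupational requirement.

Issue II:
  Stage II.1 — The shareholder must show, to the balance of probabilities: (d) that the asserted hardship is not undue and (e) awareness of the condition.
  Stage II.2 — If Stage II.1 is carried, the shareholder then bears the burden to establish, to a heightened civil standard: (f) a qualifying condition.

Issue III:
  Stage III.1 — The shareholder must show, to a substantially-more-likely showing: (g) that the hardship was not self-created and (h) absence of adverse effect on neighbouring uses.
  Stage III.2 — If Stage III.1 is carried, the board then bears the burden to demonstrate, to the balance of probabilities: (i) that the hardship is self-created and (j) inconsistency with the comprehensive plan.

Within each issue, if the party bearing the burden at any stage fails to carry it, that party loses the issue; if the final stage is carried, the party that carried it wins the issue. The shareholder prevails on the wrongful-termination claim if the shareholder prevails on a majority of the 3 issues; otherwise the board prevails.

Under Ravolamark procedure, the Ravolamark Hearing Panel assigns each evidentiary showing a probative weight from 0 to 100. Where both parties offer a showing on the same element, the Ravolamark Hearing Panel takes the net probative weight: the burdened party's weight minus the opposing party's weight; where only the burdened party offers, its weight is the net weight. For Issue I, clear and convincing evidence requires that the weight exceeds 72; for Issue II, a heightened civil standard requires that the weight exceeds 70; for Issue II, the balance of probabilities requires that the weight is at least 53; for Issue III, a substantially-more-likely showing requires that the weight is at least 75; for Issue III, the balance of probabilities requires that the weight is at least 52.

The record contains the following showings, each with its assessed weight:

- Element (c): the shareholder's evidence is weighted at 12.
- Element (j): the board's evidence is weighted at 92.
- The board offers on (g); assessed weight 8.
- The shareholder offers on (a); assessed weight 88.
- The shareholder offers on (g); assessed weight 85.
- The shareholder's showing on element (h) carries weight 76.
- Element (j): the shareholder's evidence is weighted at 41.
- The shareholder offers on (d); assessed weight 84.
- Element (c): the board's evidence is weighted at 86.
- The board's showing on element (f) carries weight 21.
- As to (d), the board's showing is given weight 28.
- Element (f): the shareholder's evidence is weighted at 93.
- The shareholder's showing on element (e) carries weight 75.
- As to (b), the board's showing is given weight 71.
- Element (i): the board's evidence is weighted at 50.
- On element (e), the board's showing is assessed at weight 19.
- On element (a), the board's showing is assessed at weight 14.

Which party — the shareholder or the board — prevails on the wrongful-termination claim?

shareholder

— Issue I —
At Stage I.1 the shareholder must meet clear and convincing evidence (weight exceeds 72): on (a) the weight is 88 less the opposing 14 gives net 74, which does exceed 72, so (a) meets the standard.
  Stage I.1 is satisfied; the onus moves to the board.
At Stage I.2 the board must meet clear and convincing evidence (weight exceeds 72): on (b) the weight is 71, which does not exceed 72, so (b) does not meet the standard; on (c) the weight is 86 less the opposing 12 gives net 74, > 72, so (c) meets the standard.
  Stage I.2 not carried; the board fails its burden.
The shareholder prevails on this issue.
— Issue II —
Stage II.1 — burden on shareholder; standard: the balance of probabilities (weight is at least 53).
    (d): 84 − 28 = 56 ≥ 53 [met]
    (e): 75 − 19 = 56 ≥ 53 [met]
  Stage II.1 is satisfied; the shareholder continues to bear the burden.
Stage II.2 — burden on shareholder; standard: a heightened civil standard (weight exceeds 70).
    (f): 93 − 21 = 72 > 70 [met]
  The shareholder carries the last stage.
With every stage satisfied, the shareholder prevails on this issue.
— Issue III —
Stage III.1 — burden on shareholder; standard: a substantially-more-likely showing (weight is at least 75).
    (g): 85 − 8 = 77 ≥ 75 [met]
    (h): 76 ≥ 75 [met]
  Stage III.1 carried; the burden shifts to the board.
Stage III.2 — burden on board; standard: the balance of probabilities (weight is at least 52).
    (i): 50 < 52 [not met]
    (j): 92 − 41 = 51 < 52 [not met]
  Stage III.2 not carried; the board fails its burden.
The analysis ends at Stage III.2; the shareholder prevails on this issue.
Per-issue: Issue I → shareholder; Issue II → shareholder; Issue III → shareholder. The shareholder must prevail on a majority of issues; overall, the shareholder prevails.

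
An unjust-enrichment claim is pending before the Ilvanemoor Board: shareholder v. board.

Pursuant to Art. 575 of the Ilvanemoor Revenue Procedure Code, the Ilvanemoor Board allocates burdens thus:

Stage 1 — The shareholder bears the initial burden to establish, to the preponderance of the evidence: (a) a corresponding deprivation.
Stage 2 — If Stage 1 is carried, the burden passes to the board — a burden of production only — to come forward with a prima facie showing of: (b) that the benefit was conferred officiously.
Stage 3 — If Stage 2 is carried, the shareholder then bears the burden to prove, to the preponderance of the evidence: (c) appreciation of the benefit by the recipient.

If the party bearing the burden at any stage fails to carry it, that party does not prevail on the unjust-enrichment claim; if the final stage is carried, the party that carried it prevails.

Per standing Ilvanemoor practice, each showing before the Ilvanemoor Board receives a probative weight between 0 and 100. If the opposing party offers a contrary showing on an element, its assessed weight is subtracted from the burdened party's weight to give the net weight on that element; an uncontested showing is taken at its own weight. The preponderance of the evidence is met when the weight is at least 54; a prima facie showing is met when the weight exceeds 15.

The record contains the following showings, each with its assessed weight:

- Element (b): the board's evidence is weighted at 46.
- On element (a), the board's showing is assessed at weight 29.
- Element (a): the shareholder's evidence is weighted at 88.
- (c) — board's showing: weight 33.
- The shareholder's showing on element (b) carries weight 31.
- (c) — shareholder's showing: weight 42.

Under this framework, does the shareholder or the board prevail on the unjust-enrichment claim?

Stage 1 (shareholder, the preponderance of the evidence, weight is at least 54): (a) net 88−29=59 ≥ 54 — meets.
  Stage 1 is satisfied; the onus moves to the board.
Stage 2 (board, a prima facie showing, weight exceeds 15): (b) net 46−31=15 ≤ 15 — fails.
  Not every element is met, so the board fails to carry Stage 2.
So the shareholder prevails.

shareholder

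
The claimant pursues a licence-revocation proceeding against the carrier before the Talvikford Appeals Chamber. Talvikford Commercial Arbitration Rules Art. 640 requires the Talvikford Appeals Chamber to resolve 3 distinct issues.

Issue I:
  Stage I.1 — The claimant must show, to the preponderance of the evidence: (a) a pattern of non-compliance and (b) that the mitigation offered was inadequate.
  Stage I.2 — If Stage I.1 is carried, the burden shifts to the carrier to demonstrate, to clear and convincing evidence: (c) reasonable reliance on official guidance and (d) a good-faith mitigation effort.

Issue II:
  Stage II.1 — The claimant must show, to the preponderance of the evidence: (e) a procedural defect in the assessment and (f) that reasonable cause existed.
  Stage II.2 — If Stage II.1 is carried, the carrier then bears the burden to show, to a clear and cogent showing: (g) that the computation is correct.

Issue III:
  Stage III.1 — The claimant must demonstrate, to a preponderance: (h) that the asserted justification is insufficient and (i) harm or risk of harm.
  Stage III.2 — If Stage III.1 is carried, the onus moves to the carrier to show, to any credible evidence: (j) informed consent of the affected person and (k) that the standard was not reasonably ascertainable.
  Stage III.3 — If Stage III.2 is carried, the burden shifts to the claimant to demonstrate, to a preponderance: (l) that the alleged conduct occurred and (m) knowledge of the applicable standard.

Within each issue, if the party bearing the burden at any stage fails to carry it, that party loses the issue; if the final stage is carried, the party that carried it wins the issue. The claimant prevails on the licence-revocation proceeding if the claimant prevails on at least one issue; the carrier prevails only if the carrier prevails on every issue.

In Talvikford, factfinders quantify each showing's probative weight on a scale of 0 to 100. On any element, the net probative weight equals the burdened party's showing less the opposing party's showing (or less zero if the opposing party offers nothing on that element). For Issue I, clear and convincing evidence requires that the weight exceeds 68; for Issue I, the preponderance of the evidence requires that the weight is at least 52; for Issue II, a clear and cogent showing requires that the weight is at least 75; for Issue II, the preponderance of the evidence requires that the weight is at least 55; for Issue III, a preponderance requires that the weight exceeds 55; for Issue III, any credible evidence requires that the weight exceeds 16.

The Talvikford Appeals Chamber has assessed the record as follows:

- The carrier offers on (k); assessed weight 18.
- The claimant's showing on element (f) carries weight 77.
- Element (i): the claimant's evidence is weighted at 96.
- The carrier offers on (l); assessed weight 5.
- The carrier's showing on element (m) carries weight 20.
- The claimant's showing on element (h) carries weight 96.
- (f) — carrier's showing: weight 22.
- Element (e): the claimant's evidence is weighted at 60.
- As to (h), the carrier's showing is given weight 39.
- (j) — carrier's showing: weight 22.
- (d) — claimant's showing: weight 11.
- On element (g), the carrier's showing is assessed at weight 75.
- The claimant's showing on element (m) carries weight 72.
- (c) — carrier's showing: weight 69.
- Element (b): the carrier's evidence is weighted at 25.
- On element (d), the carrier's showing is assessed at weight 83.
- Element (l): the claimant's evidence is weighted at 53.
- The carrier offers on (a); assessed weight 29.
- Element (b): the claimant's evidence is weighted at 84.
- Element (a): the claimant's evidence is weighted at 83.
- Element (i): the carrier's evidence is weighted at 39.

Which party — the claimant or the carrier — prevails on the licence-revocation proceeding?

— Issue I —
At Stage I.1 the claimant must meet the preponderance of the evidence (weight is at least 52): on (a) the weight is 83 less the opposing 29 gives net 54, which does reach 52, so (a) meets the standard; on (b) the weight is 84 less the opposing 25 gives net 59, which does reach 52, so (b) meets the standard.
  Stage I.1 is satisfied; the onus moves to the carrier.
At Stage I.2 the carrier must meet clear and convincing evidence (weight exceeds 68): on (c) the weight is 69, > 68, so (c) meets the standard; on (d) the weight is 83 less the opposing 11 gives net 72, which does exceed 68, so (d) meets the standard.
  Stage I.2 carried; the final stage is satisfied.
All stages carried — the carrier prevails on this issue.
— Issue II —
Stage II.1 (claimant, the preponderance of the evidence, weight is at least 55): (e) 60 ≥ 55 — meets; (f) net 77−22=55 ≥ 55 — meets.
  Stage II.1 is satisfied; the onus moves to the carrier.
Stage II.2 (carrier, a clear and cogent showing, weight is at least 75): (g) 75 ≥ 75 — meets.
  The carrier carries the last stage.
All stages carried — the carrier prevails on this issue.
— Issue III —
At Stage III.1 the claimant must meet a preponderance (weight exceeds 55): on (h) the weight is 96 less the opposing 39 gives net 57, which does exceed 55, so (h) meets the standard; on (i) the weight is 96 less the opposing 39 gives net 57, > 55, so (i) meets the standard.
  The claimant carries Stage III.1; the carrier now bears the burden.
At Stage III.2 the carrier must meet any credible evidence (weight exceeds 16): on (j) the weight is 22, which does exceed 16, so (j) meets the standard; on (k) the weight is 18, > 16, so (k) meets the standard.
  The carrier carries Stage III.2; the claimant now bears the burden.
At Stage III.3 the claimant must meet a preponderance (weight exceeds 55): on (l) the weight is 53 less the opposing 5 gives net 48, ≤ 55, so (l) does not meet the standard; on (m) the weight is 72 less the opposing 20 gives net 52, ≤ 55, so (m) does not meet the standard.
  Stage III.3 not carried; the claimant fails its burden.
The carrier prevails on this issue.
Per-issue: Issue I → carrier; Issue II → carrier; Issue III → carrier. The claimant must prevail on at least one issue; overall, the carrier prevails.

carrier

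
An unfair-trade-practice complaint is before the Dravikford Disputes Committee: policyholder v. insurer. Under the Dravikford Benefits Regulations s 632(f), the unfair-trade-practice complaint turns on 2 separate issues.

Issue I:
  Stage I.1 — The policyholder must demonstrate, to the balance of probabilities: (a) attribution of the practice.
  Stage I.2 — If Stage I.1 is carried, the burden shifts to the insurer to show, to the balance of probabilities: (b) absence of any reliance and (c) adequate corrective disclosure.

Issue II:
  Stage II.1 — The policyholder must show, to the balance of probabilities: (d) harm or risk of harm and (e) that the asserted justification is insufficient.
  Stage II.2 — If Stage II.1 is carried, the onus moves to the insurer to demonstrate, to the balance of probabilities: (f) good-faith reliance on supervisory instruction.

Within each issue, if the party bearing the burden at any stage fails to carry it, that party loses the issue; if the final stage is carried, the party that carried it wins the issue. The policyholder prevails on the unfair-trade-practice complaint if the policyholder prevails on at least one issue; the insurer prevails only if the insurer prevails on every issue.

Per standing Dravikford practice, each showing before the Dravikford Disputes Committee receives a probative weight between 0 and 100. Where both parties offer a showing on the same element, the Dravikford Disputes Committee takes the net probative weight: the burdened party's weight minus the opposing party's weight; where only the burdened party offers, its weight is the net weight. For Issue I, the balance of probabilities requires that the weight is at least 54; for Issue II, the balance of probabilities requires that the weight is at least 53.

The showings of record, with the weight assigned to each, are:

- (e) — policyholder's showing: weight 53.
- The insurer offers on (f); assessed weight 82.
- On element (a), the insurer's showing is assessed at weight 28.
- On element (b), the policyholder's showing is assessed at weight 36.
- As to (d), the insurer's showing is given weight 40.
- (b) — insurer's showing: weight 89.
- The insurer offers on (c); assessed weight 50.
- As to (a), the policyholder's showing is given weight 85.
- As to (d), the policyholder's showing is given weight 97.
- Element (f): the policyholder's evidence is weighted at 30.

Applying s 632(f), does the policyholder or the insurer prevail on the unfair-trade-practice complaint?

— Issue I —
At Stage I.1 the policyholder must meet the balance of probabilities (weight is at least 54): on (a) the weight is 85 less the opposing 28 gives net 57, which does reach 54, so (a) meets the standard.
  All elements met. The burden passes to the insurer.
At Stage I.2 the insurer must meet the balance of probabilities (weight is at least 54): on (b) the weight is 89 less the opposing 36 gives net 53, < 54, so (b) does not meet the standard; on (c) the weight is 50, which does not reach 54, so (c) does not meet the standard.
  Not every element is met, so the insurer fails to carry Stage I.2.
The analysis ends at Stage I.2; the policyholder prevails on this issue.
— Issue II —
Stage II.1 — burden on policyholder; standard: the balance of probabilities (weight is at least 53).
    (d): 97 − 40 = 57 ≥ 53 [met]
    (e): 53 ≥ 53 [met]
  Stage II.1 carried; the burden shifts to the insurer.
Stage II.2 — burden on insurer; standard: the balance of probabilities (weight is at least 53).
    (f): 82 − 30 = 52 < 53 [not met]
  Stage II.2 not carried; the insurer fails its burden.
The policyholder prevails on this issue.
Per-issue: Issue I → policyholder; Issue II → policyholder. The policyholder must prevail on at least one issue; overall, the policyholder prevails.

policyholder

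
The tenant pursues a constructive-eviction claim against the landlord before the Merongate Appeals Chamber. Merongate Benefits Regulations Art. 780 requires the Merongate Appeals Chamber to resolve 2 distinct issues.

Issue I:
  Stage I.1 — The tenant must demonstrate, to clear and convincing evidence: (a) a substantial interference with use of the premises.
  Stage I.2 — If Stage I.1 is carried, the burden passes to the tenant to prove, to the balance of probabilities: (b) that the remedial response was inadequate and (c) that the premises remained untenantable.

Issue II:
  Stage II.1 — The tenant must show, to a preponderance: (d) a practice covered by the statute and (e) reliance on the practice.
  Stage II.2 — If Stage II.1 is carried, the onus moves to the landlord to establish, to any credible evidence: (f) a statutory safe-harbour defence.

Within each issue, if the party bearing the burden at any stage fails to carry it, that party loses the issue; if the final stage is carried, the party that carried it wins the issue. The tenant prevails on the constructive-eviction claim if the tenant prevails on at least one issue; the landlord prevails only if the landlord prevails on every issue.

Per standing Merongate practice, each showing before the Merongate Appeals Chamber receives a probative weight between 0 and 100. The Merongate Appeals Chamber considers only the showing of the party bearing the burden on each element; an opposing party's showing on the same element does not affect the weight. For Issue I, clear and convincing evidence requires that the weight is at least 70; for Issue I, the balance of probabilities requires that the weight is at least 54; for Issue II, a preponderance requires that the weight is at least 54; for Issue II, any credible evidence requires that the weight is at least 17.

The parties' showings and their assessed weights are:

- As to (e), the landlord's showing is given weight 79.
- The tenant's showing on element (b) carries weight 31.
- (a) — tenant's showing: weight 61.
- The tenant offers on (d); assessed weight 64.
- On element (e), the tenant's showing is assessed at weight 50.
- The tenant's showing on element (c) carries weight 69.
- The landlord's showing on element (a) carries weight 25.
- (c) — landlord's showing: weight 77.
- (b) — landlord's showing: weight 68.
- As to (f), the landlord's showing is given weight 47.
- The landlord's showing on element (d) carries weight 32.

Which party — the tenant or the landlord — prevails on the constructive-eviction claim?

— Issue I —
Stage I.1 (tenant, clear and convincing evidence, weight is at least 70): (a) 61 (landlord's 25 disregarded) < 70 — fails.
  The tenant does not carry Stage I.1.
So the landlord prevails on this issue.
— Issue II —
At Stage II.1 the tenant must meet a preponderance (weight is at least 54): on (d) the weight is 64 (the landlord's 32 is given no effect), which does reach 54, so (d) meets the standard; on (e) the weight is 50 (the landlord's 79 is given no effect), which does not reach 54, so (e) does not meet the standard.
  Stage II.1 not carried; the tenant fails its burden.
The analysis ends at Stage II.1; the landlord prevails on this issue.
Per-issue: Issue I → landlord; Issue II → landlord. The tenant must prevail on at least one issue; overall, the landlord prevails.

landlord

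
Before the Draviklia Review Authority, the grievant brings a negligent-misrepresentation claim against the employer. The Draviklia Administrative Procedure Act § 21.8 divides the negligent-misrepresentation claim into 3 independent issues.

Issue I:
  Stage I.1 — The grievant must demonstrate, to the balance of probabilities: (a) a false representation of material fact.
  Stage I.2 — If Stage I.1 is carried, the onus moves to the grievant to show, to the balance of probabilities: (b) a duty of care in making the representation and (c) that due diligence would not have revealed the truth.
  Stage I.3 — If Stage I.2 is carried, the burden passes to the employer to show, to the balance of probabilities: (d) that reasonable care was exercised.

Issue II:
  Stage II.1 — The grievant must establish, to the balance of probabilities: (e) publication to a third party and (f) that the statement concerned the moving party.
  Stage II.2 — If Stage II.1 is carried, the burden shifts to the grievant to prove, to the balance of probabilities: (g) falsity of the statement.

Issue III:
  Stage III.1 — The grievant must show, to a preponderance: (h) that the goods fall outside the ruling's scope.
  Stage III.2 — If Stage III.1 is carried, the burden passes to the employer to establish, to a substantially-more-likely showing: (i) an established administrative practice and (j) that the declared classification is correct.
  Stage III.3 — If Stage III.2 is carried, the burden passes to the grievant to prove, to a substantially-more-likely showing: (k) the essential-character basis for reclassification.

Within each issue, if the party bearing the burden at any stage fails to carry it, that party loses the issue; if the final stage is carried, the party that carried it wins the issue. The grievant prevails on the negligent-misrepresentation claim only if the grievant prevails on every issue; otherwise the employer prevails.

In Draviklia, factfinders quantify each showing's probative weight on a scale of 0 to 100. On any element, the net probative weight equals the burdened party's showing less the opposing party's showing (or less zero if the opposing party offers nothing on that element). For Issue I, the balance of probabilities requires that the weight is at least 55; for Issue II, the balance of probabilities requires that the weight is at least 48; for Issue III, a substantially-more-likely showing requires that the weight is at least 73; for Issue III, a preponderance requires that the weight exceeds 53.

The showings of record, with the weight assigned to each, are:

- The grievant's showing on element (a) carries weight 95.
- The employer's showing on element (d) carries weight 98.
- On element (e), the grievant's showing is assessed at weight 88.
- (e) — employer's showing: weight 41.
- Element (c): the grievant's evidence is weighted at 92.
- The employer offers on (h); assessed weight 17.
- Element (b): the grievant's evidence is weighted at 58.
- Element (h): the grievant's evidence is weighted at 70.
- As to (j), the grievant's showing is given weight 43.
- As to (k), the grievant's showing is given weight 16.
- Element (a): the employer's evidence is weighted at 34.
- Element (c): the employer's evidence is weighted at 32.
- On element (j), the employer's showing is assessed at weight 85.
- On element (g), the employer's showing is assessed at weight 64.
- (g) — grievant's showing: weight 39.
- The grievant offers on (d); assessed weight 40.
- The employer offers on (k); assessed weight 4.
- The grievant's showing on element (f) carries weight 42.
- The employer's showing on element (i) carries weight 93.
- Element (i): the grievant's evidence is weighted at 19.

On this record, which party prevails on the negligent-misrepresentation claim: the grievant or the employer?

— Issue I —
At Stage I.1 the grievant must meet the balance of probabilities (weight is at least 55): on (a) the weight is 95 less the opposing 34 gives net 61, which does reach 55, so (a) meets the standard.
  Stage I.1 carried; the burden remains with the grievant.
At Stage I.2 the grievant must meet the balance of probabilities (weight is at least 55): on (b) the weight is 58, ≥ 55, so (b) meets the standard; on (c) the weight is 92 less the opposing 32 gives net 60, ≥ 55, so (c) meets the standard.
  Stage I.2 carried; the burden shifts to the employer.
At Stage I.3 the employer must meet the balance of probabilities (weight is at least 55): on (d) the weight is 98 less the opposing 40 gives net 58, ≥ 55, so (d) meets the standard.
  All elements met at the final stage.
All stages carried — the employer prevails on this issue.
— Issue II —
At Stage II.1 the grievant must meet the balance of probabilities (weight is at least 48): on (e) the weight is 88 less the opposing 41 gives net 47, which does not reach 48, so (e) does not meet the standard; on (f) the weight is 42, which does not reach 48, so (f) does not meet the standard.
  The grievant does not carry Stage II.1.
The employer prevails on this issue.
— Issue III —
Stage III.1 — burden on grievant; standard: a preponderance (weight exceeds 53).
    (h): 70 − 17 = 53 ≤ 53 [not met]
  The grievant does not carry Stage III.1.
So the employer prevails on this issue.
Per-issue: Issue I → employer; Issue II → employer; Issue III → employer. The grievant must prevail on every issue; overall, the employer prevails.

employer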